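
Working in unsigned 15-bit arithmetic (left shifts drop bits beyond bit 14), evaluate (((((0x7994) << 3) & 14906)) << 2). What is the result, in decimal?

0x7994 = 111100110010100
→ << 3 (mod 2^15) → 100110010100000 = 19616
14906 = 011101000111010
→ & → 000100000100000 = 2080
→ << 2 (mod 2^15) → 010000010000000 = 8320

8320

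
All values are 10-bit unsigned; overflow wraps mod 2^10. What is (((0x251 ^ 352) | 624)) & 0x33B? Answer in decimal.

0x251 = 1001010001
352 = 0101100000
→ ^ → 1100110001 = 817
624 = 1001110000
→ | → 1101110001 = 881
0x33B = 1100111011
→ & → 1100110001 = 817

817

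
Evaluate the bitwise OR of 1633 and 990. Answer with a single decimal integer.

2047

1633 = 11001100001
990 = 01111011110
 OR → 11111111111 = 2047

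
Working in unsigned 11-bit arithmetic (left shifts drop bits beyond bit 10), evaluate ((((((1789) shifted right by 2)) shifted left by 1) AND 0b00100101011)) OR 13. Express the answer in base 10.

303

1789 = 11011111101
→ shifted right by 2 → 00110111111 = 447
→ shifted left by 1 (mod 2^11) → 01101111110 = 894
0b00100101011 = 00100101011
→ AND → 00100101010 = 298
13 = 00000001101
→ OR → 00100101111 = 303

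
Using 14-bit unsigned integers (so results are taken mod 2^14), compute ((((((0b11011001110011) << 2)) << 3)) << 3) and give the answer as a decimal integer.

13056

0b11011001110011 = 11011001110011
→ << 2 (mod 2^14) → 01100111001100 = 6604
→ << 3 (mod 2^14) → 00111001100000 = 3680
→ << 3 (mod 2^14) → 11001100000000 = 13056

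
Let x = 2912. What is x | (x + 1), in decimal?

x = 101101100000 = 2912
x + 1 = 101101100001
OR    = 101101100001 = 2913
(x | (x + 1) sets the lowest cleared bit.)

2913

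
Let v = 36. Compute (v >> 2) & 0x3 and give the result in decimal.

v = 00100100
Shift right by 2: 001001
Mask low 2 bits: 01 = 1

1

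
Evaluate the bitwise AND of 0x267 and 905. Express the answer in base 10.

513

0x267 = 1001100111
905 = 1110001001
AND → 1000000001 = 513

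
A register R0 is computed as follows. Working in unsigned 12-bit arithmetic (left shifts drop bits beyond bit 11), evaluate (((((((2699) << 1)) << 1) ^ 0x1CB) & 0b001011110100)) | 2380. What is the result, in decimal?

3052

2699 = 101010001011
→ << 1 (mod 2^12) → 010100010110 = 1302
→ << 1 (mod 2^12) → 101000101100 = 2604
0x1CB = 000111001011
→ ^ → 101111100111 = 3047
0b001011110100 = 001011110100
→ & → 001011100100 = 740
2380 = 100101001100
→ | → 101111101100 = 3052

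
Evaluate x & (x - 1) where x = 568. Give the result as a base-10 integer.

x = 1000111000 = 568
x - 1 = 1000110111
AND   = 1000110000 = 560
(x & (x - 1) clears the lowest set bit of x.)

560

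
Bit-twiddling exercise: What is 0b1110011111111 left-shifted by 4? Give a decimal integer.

118768

x = 00001110011111111
shift left by 4 → 11100111111110000 = 118768
(equivalently, 7423 × 2^4 = 7423 × 16)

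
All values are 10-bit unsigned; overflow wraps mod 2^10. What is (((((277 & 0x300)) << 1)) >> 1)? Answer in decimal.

256

277 = 0100010101
0x300 = 1100000000
→ & → 0100000000 = 256
→ << 1 (mod 2^10) → 1000000000 = 512
→ >> 1 → 0100000000 = 256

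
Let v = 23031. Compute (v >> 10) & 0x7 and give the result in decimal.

v = 101100111110111
Shift right by 10: 10110
Mask low 3 bits: 110 = 6

6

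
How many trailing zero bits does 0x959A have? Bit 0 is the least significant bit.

1

0x959A = 1001010110011010
Trailing zeros: 1, so the lowest set bit is bit 1 (value 2).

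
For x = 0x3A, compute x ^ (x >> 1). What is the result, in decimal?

x = 111010 = 58
x>>1 = 011101
XOR  = 100111 = 39
(x ^ (x >> 1) gives the standard binary-reflected Gray code of x.)

39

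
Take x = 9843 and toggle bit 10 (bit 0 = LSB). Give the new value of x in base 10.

8819

x = 0010011001110011
bit 10 is currently 1; toggle it via x ^ (1 << 10) = x ^ 1024
→ 0010001001110011 = 8819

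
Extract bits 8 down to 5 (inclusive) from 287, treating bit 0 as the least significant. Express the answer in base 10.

v = 00100011111
Shift right by 5: 001000
Mask low 4 bits: 1000 = 8

8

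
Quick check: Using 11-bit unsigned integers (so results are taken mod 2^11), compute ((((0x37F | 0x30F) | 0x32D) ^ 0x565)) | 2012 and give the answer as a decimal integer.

2014

0x37F = 01101111111
0x30F = 01100001111
→ | → 01101111111 = 895
0x32D = 01100101101
→ | → 01101111111 = 895
0x565 = 10101100101
→ ^ → 11000011010 = 1562
2012 = 11111011100
→ | → 11111011110 = 2014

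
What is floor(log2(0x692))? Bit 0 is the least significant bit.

0x692 = 11010010010
The topmost 1 is at position 10 (since 2^10 = 1024 ≤ 1682 < 2048).

10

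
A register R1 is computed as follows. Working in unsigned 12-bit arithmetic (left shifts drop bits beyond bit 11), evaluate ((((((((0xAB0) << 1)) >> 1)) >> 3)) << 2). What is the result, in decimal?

0xAB0 = 101010110000
→ << 1 (mod 2^12) → 010101100000 = 1376
→ >> 1 → 001010110000 = 688
→ >> 3 → 000001010110 = 86
→ << 2 (mod 2^12) → 000101011000 = 344

344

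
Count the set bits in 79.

79 = 1001111
Count the 1s: 1 + 1 + 1 + 1 + 1 = 5

5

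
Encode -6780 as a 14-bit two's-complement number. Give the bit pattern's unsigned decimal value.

9604

6780 in 14 bits: 01101001111100
Invert: 10010110000011
Add 1:  10010110000100 = 9604
(Check: 2^14 - 6780 = 16384 - 6780 = 9604.)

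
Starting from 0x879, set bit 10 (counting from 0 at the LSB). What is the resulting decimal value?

x = 100001111001
bit 10 is currently 0; set it via x | (1 << 10) = x | 1024
→ 110001111001 = 3193

3193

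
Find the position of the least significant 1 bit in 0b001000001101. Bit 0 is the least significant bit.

0

0b001000001101 = 1000001101
Trailing zeros: 0, so the lowest set bit is bit 0 (value 1).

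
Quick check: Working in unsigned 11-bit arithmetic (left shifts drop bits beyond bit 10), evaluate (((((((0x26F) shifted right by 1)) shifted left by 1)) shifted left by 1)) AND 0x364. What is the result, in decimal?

68

0x26F = 01001101111
→ shifted right by 1 → 00100110111 = 311
→ shifted left by 1 (mod 2^11) → 01001101110 = 622
→ shifted left by 1 (mod 2^11) → 10011011100 = 1244
0x364 = 01101100100
→ AND → 00001000100 = 68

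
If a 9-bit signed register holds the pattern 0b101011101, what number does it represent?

-163

pattern = 101011101 (MSB is 1 ⇒ negative)
Invert: 010100010, add 1 → 010100011 = 163, so the value is -163.
(Equivalently: 349 - 2^9 = 349 - 512 = -163.)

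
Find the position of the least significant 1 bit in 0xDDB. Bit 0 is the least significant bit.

0xDDB = 110111011011
Trailing zeros: 0, so the lowest set bit is bit 0 (value 1).

0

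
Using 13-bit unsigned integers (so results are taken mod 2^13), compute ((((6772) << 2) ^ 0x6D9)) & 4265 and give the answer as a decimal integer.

6772 = 1101001110100
→ << 2 (mod 2^13) → 0100111010000 = 2512
0x6D9 = 0011011011001
→ ^ → 0111100001001 = 3849
4265 = 1000010101001
→ & → 0000000001001 = 9

9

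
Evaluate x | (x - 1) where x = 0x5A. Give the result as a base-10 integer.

x = 1011010 = 90
x - 1 = 1011001
OR    = 1011011 = 91
(x | (x - 1) sets all bits below the lowest set bit.)

91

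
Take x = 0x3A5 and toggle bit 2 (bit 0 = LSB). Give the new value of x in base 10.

929

x = 01110100101
bit 2 is currently 1; toggle it via x ^ (1 << 2) = x ^ 4
→ 01110100001 = 929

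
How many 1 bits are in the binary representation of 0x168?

0x168 = 101101000
Count the 1s: 1 + 1 + 1 + 1 = 4

4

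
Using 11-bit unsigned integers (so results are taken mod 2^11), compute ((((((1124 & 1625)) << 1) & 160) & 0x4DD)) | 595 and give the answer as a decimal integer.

1124 = 10001100100
1625 = 11001011001
→ & → 10001000000 = 1088
→ << 1 (mod 2^11) → 00010000000 = 128
160 = 00010100000
→ & → 00010000000 = 128
0x4DD = 10011011101
→ & → 00010000000 = 128
595 = 01001010011
→ | → 01011010011 = 723

723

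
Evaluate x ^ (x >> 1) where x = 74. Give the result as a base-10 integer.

x = 1001010 = 74
x>>1 = 0100101
XOR  = 1101111 = 111
(x ^ (x >> 1) gives the standard binary-reflected Gray code of x.)

111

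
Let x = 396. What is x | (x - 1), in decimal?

399

x = 110001100 = 396
x - 1 = 110001011
OR    = 110001111 = 399
(x | (x - 1) sets all bits below the lowest set bit.)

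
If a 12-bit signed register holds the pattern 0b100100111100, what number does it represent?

-1732

pattern = 100100111100 (MSB is 1 ⇒ negative)
Invert: 011011000011, add 1 → 011011000100 = 1732, so the value is -1732.
(Equivalently: 2364 - 2^12 = 2364 - 4096 = -1732.)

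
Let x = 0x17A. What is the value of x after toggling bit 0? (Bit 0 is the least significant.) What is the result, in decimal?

x = 0101111010
bit 0 is currently 0; toggle it via x ^ (1 << 0) = x ^ 1
→ 0101111011 = 379

379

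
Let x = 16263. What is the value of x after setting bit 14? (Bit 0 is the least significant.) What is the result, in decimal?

x = 011111110000111
bit 14 is currently 0; set it via x | (1 << 14) = x | 16384
→ 111111110000111 = 32647

32647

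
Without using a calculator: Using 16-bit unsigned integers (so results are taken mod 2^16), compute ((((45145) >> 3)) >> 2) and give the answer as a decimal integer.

1410

45145 = 1011000001011001
→ >> 3 → 0001011000001011 = 5643
→ >> 2 → 0000010110000010 = 1410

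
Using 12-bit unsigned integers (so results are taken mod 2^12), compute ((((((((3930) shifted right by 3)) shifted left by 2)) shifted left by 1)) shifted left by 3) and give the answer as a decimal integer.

2752

3930 = 111101011010
→ shifted right by 3 → 000111101011 = 491
→ shifted left by 2 (mod 2^12) → 011110101100 = 1964
→ shifted left by 1 (mod 2^12) → 111101011000 = 3928
→ shifted left by 3 (mod 2^12) → 101011000000 = 2752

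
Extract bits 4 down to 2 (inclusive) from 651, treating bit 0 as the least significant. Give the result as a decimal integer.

2

v = 01010001011
Shift right by 2: 010100010
Mask low 3 bits: 010 = 2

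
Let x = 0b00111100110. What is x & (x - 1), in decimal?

484

x = 111100110 = 486
x - 1 = 111100101
AND   = 111100100 = 484
(x & (x - 1) clears the lowest set bit of x.)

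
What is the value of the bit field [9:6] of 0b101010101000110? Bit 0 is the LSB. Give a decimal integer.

v = 101010101000110
Shift right by 6: 101010101
Mask low 4 bits: 0101 = 5

5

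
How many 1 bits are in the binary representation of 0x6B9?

0x6B9 = 11010111001
Count the 1s: 1 + 1 + 1 + 1 + 1 + 1 + 1 = 7

7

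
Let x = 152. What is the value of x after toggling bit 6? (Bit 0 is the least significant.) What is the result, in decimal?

x = 00010011000
bit 6 is currently 0; toggle it via x ^ (1 << 6) = x ^ 64
→ 00011011000 = 216

216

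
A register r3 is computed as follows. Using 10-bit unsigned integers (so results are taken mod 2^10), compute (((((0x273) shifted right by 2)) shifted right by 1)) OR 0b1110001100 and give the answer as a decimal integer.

974

0x273 = 1001110011
→ shifted right by 2 → 0010011100 = 156
→ shifted right by 1 → 0001001110 = 78
0b1110001100 = 1110001100
→ OR → 1111001110 = 974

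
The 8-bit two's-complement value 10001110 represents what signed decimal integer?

pattern = 10001110 (MSB is 1 ⇒ negative)
Invert: 01110001, add 1 → 01110010 = 114, so the value is -114.
(Equivalently: 142 - 2^8 = 142 - 256 = -114.)

-114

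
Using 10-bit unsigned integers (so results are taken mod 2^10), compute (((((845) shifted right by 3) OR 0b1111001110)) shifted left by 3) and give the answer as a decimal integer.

888

845 = 1101001101
→ shifted right by 3 → 0001101001 = 105
0b1111001110 = 1111001110
→ OR → 1111101111 = 1007
→ shifted left by 3 (mod 2^10) → 1101111000 = 888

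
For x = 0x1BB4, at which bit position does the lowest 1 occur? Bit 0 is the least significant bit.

2

0x1BB4 = 1101110110100
Trailing zeros: 2, so the lowest set bit is bit 2 (value 4).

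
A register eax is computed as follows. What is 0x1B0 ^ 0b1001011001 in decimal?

0x1B0 = 0110110000
b = 1001011001
XOR → 1111101001 = 1001

1001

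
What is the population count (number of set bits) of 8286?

8286 = 10000001011110
Count the 1s: 1 + 1 + 1 + 1 + 1 + 1 = 6

6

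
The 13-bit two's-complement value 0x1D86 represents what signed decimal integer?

-634

pattern = 1110110000110 (MSB is 1 ⇒ negative)
Invert: 0001001111001, add 1 → 0001001111010 = 634, so the value is -634.
(Equivalently: 7558 - 2^13 = 7558 - 8192 = -634.)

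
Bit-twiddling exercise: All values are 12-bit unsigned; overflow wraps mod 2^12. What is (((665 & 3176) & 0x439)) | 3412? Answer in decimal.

665 = 001010011001
3176 = 110001101000
→ & → 000000001000 = 8
0x439 = 010000111001
→ & → 000000001000 = 8
3412 = 110101010100
→ | → 110101011100 = 3420

3420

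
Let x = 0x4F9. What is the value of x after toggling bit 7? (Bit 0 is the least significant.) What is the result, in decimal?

x = 10011111001
bit 7 is currently 1; toggle it via x ^ (1 << 7) = x ^ 128
→ 10001111001 = 1145

1145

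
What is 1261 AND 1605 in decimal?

1261 = 10011101101
1605 = 11001000101
AND → 10001000101 = 1093

1093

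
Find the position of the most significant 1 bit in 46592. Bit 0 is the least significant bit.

15

46592 = 1011011000000000
The topmost 1 is at position 15 (since 2^15 = 32768 ≤ 46592 < 65536).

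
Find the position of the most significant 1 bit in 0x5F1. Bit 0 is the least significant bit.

0x5F1 = 10111110001
The topmost 1 is at position 10 (since 2^10 = 1024 ≤ 1521 < 2048).

10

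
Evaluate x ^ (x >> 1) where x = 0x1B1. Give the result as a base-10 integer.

361

x = 110110001 = 433
x>>1 = 011011000
XOR  = 101101001 = 361
(x ^ (x >> 1) gives the standard binary-reflected Gray code of x.)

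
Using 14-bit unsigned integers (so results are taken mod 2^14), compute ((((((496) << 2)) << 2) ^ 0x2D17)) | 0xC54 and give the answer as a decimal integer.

496 = 00000111110000
→ << 2 (mod 2^14) → 00011111000000 = 1984
→ << 2 (mod 2^14) → 01111100000000 = 7936
0x2D17 = 10110100010111
→ ^ → 11001000010111 = 12823
0xC54 = 00110001010100
→ | → 11111001010111 = 15959

15959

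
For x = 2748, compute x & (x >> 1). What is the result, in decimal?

28

x = 101010111100 = 2748
x>>1 = 010101011110
AND  = 000000011100 = 28
(x & (x >> 1) has a 1 wherever x has two consecutive 1 bits.)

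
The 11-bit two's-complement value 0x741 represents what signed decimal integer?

pattern = 11101000001 (MSB is 1 ⇒ negative)
Invert: 00010111110, add 1 → 00010111111 = 191, so the value is -191.
(Equivalently: 1857 - 2^11 = 1857 - 2048 = -191.)

-191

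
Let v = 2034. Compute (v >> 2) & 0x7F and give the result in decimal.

124

v = 0011111110010
Shift right by 2: 00111111100
Mask low 7 bits: 1111100 = 124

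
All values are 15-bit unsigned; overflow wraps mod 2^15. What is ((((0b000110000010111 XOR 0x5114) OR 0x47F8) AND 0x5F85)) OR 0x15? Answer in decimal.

0b000110000010111 = 000110000010111
0x5114 = 101000100010100
→ XOR → 101110100000011 = 23811
0x47F8 = 100011111111000
→ OR → 101111111111011 = 24571
0x5F85 = 101111110000101
→ AND → 101111110000001 = 24449
0x15 = 000000000010101
→ OR → 101111110010101 = 24469

24469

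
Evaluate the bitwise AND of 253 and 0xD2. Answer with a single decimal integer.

208

253 = 11111101
0xD2 = 11010010
AND → 11010000 = 208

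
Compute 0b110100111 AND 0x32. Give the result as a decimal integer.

a = 110100111
0x32 = 000110010
AND → 000100010 = 34

34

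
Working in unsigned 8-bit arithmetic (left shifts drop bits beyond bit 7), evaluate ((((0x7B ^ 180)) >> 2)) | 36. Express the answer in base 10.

0x7B = 01111011
180 = 10110100
→ ^ → 11001111 = 207
→ >> 2 → 00110011 = 51
36 = 00100100
→ | → 00110111 = 55

55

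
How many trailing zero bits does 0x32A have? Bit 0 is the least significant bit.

1

0x32A = 1100101010
Trailing zeros: 1, so the lowest set bit is bit 1 (value 2).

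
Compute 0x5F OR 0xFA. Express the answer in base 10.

0x5F = 01011111
0xFA = 11111010
 OR → 11111111 = 255

255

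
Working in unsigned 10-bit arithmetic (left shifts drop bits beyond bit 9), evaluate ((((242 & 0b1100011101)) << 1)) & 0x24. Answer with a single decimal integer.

242 = 0011110010
0b1100011101 = 1100011101
→ & → 0000010000 = 16
→ << 1 (mod 2^10) → 0000100000 = 32
0x24 = 0000100100
→ & → 0000100000 = 32

32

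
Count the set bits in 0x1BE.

0x1BE = 110111110
Count the 1s: 1 + 1 + 1 + 1 + 1 + 1 + 1 = 7

7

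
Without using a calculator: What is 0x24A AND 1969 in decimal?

0x24A = 01001001010
1969 = 11110110001
AND → 01000000000 = 512

512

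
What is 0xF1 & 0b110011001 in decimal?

0xF1 = 011110001
b = 110011001
AND → 010010001 = 145

145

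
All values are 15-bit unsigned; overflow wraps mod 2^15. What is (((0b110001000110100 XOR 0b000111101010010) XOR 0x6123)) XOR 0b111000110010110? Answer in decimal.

32211

0b110001000110100 = 110001000110100
0b000111101010010 = 000111101010010
→ XOR → 110110101100110 = 28006
0x6123 = 110000100100011
→ XOR → 000110001000101 = 3141
0b111000110010110 = 111000110010110
→ XOR → 111110111010011 = 32211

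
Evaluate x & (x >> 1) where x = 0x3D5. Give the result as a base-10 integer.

x = 1111010101 = 981
x>>1 = 0111101010
AND  = 0111000000 = 448
(x & (x >> 1) has a 1 wherever x has two consecutive 1 bits.)

448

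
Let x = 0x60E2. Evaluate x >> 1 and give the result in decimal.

12401

0x60E2 = 110000011100010
shift right by 1 → 011000001110001 = 12401
(equivalently, floor(24802 / 2))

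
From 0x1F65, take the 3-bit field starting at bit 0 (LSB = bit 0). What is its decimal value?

v = 1111101100101
Shift right by 0: 1111101100101
Mask low 3 bits: 101 = 5

5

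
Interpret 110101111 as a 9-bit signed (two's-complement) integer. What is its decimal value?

-81

pattern = 110101111 (MSB is 1 ⇒ negative)
Invert: 001010000, add 1 → 001010001 = 81, so the value is -81.
(Equivalently: 431 - 2^9 = 431 - 512 = -81.)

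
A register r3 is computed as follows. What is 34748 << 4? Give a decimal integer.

34748 = 00001000011110111100
shift left by 4 → 10000111101111000000 = 555968
(equivalently, 34748 × 2^4 = 34748 × 16)

555968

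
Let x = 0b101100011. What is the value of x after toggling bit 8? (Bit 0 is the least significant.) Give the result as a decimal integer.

99

x = 101100011
bit 8 is currently 1; toggle it via x ^ (1 << 8) = x ^ 256
→ 001100011 = 99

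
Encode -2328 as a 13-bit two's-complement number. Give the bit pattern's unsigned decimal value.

2328 in 13 bits: 0100100011000
Invert: 1011011100111
Add 1:  1011011101000 = 5864
(Check: 2^13 - 2328 = 8192 - 2328 = 5864.)

5864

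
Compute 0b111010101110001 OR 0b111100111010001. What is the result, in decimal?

32241

a = 111010101110001
b = 111100111010001
 OR → 111110111110001 = 32241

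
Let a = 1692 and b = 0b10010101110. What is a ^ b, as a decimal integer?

562

1692 = 11010011100
b = 10010101110
XOR → 01000110010 = 562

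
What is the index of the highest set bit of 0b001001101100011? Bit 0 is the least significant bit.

0b001001101100011 = 1001101100011
The topmost 1 is at position 12 (since 2^12 = 4096 ≤ 4963 < 8192).

12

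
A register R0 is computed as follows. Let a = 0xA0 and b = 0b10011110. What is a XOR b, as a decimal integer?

0xA0 = 10100000
b = 10011110
XOR → 00111110 = 62

62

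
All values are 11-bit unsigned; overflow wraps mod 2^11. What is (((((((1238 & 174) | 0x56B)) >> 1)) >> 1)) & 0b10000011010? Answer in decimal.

26

1238 = 10011010110
174 = 00010101110
→ & → 00010000110 = 134
0x56B = 10101101011
→ | → 10111101111 = 1519
→ >> 1 → 01011110111 = 759
→ >> 1 → 00101111011 = 379
0b10000011010 = 10000011010
→ & → 00000011010 = 26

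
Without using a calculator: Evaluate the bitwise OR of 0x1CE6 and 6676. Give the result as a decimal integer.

7926

0x1CE6 = 1110011100110
6676 = 1101000010100
 OR → 1111011110110 = 7926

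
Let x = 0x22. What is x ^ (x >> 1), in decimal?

51

x = 100010 = 34
x>>1 = 010001
XOR  = 110011 = 51
(x ^ (x >> 1) gives the standard binary-reflected Gray code of x.)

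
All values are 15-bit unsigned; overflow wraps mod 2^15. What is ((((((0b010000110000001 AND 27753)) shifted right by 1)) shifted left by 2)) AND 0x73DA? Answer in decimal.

0b010000110000001 = 010000110000001
27753 = 110110001101001
→ AND → 010000000000001 = 8193
→ shifted right by 1 → 001000000000000 = 4096
→ shifted left by 2 (mod 2^15) → 100000000000000 = 16384
0x73DA = 111001111011010
→ AND → 100000000000000 = 16384

16384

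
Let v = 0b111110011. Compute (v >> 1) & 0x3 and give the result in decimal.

1

v = 111110011
Shift right by 1: 11111001
Mask low 2 bits: 01 = 1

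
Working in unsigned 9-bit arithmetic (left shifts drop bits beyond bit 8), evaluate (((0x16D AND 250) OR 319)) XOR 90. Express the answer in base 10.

0x16D = 101101101
250 = 011111010
→ AND → 001101000 = 104
319 = 100111111
→ OR → 101111111 = 383
90 = 001011010
→ XOR → 100100101 = 293

293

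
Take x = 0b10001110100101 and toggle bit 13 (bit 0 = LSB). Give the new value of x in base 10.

933

x = 10001110100101
bit 13 is currently 1; toggle it via x ^ (1 << 13) = x ^ 8192
→ 00001110100101 = 933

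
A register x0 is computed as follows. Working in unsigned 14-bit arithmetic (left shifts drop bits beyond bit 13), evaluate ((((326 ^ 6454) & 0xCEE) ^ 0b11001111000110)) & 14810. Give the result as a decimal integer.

326 = 00000101000110
6454 = 01100100110110
→ ^ → 01100001110000 = 6256
0xCEE = 00110011101110
→ & → 00100001100000 = 2144
0b11001111000110 = 11001111000110
→ ^ → 11101110100110 = 15270
14810 = 11100111011010
→ & → 11100110000010 = 14722

14722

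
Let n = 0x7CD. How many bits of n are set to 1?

0x7CD = 11111001101
Count the 1s: 1 + 1 + 1 + 1 + 1 + 1 + 1 + 1 = 8

8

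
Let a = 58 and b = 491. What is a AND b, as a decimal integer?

42

58 = 000111010
491 = 111101011
AND → 000101010 = 42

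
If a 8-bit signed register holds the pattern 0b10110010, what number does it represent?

-78

pattern = 10110010 (MSB is 1 ⇒ negative)
Invert: 01001101, add 1 → 01001110 = 78, so the value is -78.
(Equivalently: 178 - 2^8 = 178 - 256 = -78.)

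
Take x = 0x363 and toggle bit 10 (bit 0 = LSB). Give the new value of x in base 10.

1891

x = 001101100011
bit 10 is currently 0; toggle it via x ^ (1 << 10) = x ^ 1024
→ 011101100011 = 1891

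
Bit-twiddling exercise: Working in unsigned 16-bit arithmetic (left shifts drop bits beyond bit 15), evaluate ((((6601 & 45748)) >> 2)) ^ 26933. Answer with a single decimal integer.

27925

6601 = 0001100111001001
45748 = 1011001010110100
→ & → 0001000010000000 = 4224
→ >> 2 → 0000010000100000 = 1056
26933 = 0110100100110101
→ ^ → 0110110100010101 = 27925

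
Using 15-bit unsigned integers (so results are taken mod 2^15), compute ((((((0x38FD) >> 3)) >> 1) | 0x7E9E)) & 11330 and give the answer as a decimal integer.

0x38FD = 011100011111101
→ >> 3 → 000011100011111 = 1823
→ >> 1 → 000001110001111 = 911
0x7E9E = 111111010011110
→ | → 111111110011111 = 32671
11330 = 010110001000010
→ & → 010110000000010 = 11266

11266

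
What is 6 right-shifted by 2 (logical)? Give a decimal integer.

6 = 110
shift right by 2 → 001 = 1
(equivalently, floor(6 / 4))

1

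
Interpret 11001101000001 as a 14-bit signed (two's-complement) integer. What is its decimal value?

pattern = 11001101000001 (MSB is 1 ⇒ negative)
Invert: 00110010111110, add 1 → 00110010111111 = 3263, so the value is -3263.
(Equivalently: 13121 - 2^14 = 13121 - 16384 = -3263.)

-3263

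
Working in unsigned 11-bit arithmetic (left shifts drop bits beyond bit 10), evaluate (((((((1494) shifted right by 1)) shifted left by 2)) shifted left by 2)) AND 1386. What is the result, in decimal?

1494 = 10111010110
→ shifted right by 1 → 01011101011 = 747
→ shifted left by 2 (mod 2^11) → 01110101100 = 940
→ shifted left by 2 (mod 2^11) → 11010110000 = 1712
1386 = 10101101010
→ AND → 10000100000 = 1056

1056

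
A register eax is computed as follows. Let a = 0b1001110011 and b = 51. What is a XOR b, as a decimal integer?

a = 1001110011
51 = 0000110011
XOR → 1001000000 = 576

576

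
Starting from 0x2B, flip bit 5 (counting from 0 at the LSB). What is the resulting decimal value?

11

x = 00101011
bit 5 is currently 1; toggle it via x ^ (1 << 5) = x ^ 32
→ 00001011 = 11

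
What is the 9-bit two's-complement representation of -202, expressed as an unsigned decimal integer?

202 in 9 bits: 011001010
Invert: 100110101
Add 1:  100110110 = 310
(Check: 2^9 - 202 = 512 - 202 = 310.)

310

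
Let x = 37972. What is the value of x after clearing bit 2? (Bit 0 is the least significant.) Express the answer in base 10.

x = 1001010001010100
bit 2 is currently 1; clear it via x & ~(1 << 2) = x & ~4
→ 1001010001010000 = 37968

37968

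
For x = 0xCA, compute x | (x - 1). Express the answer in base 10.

203

x = 11001010 = 202
x - 1 = 11001001
OR    = 11001011 = 203
(x | (x - 1) sets all bits below the lowest set bit.)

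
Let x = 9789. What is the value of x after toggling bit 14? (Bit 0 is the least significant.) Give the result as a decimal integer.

x = 010011000111101
bit 14 is currently 0; toggle it via x ^ (1 << 14) = x ^ 16384
→ 110011000111101 = 26173

26173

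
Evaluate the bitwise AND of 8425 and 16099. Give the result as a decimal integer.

8425 = 10000011101001
16099 = 11111011100011
AND → 10000011100001 = 8417

8417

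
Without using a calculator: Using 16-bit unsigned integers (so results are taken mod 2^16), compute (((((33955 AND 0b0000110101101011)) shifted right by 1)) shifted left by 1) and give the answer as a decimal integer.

1058

33955 = 1000010010100011
0b0000110101101011 = 0000110101101011
→ AND → 0000010000100011 = 1059
→ shifted right by 1 → 0000001000010001 = 529
→ shifted left by 1 (mod 2^16) → 0000010000100010 = 1058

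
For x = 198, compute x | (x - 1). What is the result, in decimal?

x = 11000110 = 198
x - 1 = 11000101
OR    = 11000111 = 199
(x | (x - 1) sets all bits below the lowest set bit.)

199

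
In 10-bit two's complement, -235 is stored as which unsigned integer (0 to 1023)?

789

235 in 10 bits: 0011101011
Invert: 1100010100
Add 1:  1100010101 = 789
(Check: 2^10 - 235 = 1024 - 235 = 789.)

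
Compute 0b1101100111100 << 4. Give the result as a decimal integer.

x = 00001101100111100
shift left by 4 → 11011001111000000 = 111552
(equivalently, 6972 × 2^4 = 6972 × 16)

111552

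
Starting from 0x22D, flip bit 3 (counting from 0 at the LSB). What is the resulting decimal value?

x = 01000101101
bit 3 is currently 1; toggle it via x ^ (1 << 3) = x ^ 8
→ 01000100101 = 549

549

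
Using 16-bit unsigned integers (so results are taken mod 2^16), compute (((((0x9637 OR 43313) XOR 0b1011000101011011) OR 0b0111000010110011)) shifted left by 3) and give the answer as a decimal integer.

63480

0x9637 = 1001011000110111
43313 = 1010100100110001
→ OR → 1011111100110111 = 48951
0b1011000101011011 = 1011000101011011
→ XOR → 0000111001101100 = 3692
0b0111000010110011 = 0111000010110011
→ OR → 0111111011111111 = 32511
→ shifted left by 3 (mod 2^16) → 1111011111111000 = 63480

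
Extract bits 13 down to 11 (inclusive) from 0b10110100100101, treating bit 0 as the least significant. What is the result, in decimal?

v = 10110100100101
Shift right by 11: 101
Mask low 3 bits: 101 = 5

5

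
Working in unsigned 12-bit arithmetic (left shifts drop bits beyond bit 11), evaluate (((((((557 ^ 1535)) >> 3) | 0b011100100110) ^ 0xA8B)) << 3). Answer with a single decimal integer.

557 = 001000101101
1535 = 010111111111
→ ^ → 011111010010 = 2002
→ >> 3 → 000011111010 = 250
0b011100100110 = 011100100110
→ | → 011111111110 = 2046
0xA8B = 101010001011
→ ^ → 110101110101 = 3445
→ << 3 (mod 2^12) → 101110101000 = 2984

2984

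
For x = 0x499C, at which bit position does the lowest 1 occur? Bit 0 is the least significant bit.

2

0x499C = 100100110011100
Trailing zeros: 2, so the lowest set bit is bit 2 (value 4).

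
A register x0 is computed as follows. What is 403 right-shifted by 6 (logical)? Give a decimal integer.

403 = 110010011
shift right by 6 → 000000110 = 6
(equivalently, floor(403 / 64))

6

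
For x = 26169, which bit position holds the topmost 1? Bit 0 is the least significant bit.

26169 = 110011000111001
The topmost 1 is at position 14 (since 2^14 = 16384 ≤ 26169 < 32768).

14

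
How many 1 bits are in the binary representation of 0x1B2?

5

0x1B2 = 110110010
Count the 1s: 1 + 1 + 1 + 1 + 1 = 5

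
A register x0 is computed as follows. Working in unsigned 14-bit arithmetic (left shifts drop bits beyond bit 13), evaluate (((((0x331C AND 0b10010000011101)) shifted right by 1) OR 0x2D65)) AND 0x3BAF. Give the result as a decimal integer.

0x331C = 11001100011100
0b10010000011101 = 10010000011101
→ AND → 10000000011100 = 8220
→ shifted right by 1 → 01000000001110 = 4110
0x2D65 = 10110101100101
→ OR → 11110101101111 = 15727
0x3BAF = 11101110101111
→ AND → 11100100101111 = 14639

14639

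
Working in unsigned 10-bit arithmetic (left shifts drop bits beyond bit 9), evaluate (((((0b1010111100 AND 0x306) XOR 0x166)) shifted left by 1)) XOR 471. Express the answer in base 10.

787

0b1010111100 = 1010111100
0x306 = 1100000110
→ AND → 1000000100 = 516
0x166 = 0101100110
→ XOR → 1101100010 = 866
→ shifted left by 1 (mod 2^10) → 1011000100 = 708
471 = 0111010111
→ XOR → 1100010011 = 787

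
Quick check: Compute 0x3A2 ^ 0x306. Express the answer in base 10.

0x3A2 = 1110100010
0x306 = 1100000110
XOR → 0010100100 = 164

164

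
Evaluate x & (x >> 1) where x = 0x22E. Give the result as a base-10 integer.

x = 1000101110 = 558
x>>1 = 0100010111
AND  = 0000000110 = 6
(x & (x >> 1) has a 1 wherever x has two consecutive 1 bits.)

6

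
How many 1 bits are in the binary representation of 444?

444 = 110111100
Count the 1s: 1 + 1 + 1 + 1 + 1 + 1 = 6

6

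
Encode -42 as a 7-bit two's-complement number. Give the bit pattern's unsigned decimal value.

42 in 7 bits: 0101010
Invert: 1010101
Add 1:  1010110 = 86
(Check: 2^7 - 42 = 128 - 42 = 86.)

86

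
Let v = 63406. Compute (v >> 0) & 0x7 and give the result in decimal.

6

v = 1111011110101110
Shift right by 0: 1111011110101110
Mask low 3 bits: 110 = 6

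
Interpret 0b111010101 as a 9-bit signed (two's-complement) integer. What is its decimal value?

pattern = 111010101 (MSB is 1 ⇒ negative)
Invert: 000101010, add 1 → 000101011 = 43, so the value is -43.
(Equivalently: 469 - 2^9 = 469 - 512 = -43.)

-43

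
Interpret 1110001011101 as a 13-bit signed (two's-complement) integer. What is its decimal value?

pattern = 1110001011101 (MSB is 1 ⇒ negative)
Invert: 0001110100010, add 1 → 0001110100011 = 931, so the value is -931.
(Equivalently: 7261 - 2^13 = 7261 - 8192 = -931.)

-931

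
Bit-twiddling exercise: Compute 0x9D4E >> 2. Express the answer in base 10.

10067

0x9D4E = 1001110101001110
shift right by 2 → 0010011101010011 = 10067
(equivalently, floor(40270 / 4))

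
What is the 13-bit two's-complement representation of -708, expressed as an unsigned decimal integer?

708 in 13 bits: 0001011000100
Invert: 1110100111011
Add 1:  1110100111100 = 7484
(Check: 2^13 - 708 = 8192 - 708 = 7484.)

7484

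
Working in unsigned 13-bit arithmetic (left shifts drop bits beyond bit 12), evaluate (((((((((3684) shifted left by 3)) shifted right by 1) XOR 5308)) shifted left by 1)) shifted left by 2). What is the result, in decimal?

2400

3684 = 0111001100100
→ shifted left by 3 (mod 2^13) → 1001100100000 = 4896
→ shifted right by 1 → 0100110010000 = 2448
5308 = 1010010111100
→ XOR → 1110100101100 = 7468
→ shifted left by 1 (mod 2^13) → 1101001011000 = 6744
→ shifted left by 2 (mod 2^13) → 0100101100000 = 2400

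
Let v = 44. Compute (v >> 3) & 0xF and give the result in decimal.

5

v = 000101100
Shift right by 3: 000101
Mask low 4 bits: 0101 = 5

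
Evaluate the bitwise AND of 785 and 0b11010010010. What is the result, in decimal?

528

785 = 01100010001
b = 11010010010
AND → 01000010000 = 528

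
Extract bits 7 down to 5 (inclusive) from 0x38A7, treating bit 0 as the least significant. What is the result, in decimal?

v = 11100010100111
Shift right by 5: 111000101
Mask low 3 bits: 101 = 5

5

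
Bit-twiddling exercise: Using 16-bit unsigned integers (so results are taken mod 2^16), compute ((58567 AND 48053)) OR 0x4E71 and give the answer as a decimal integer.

58567 = 1110010011000111
48053 = 1011101110110101
→ AND → 1010000010000101 = 41093
0x4E71 = 0100111001110001
→ OR → 1110111011110101 = 61173

61173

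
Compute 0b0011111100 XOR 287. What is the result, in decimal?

483

a = 011111100
287 = 100011111
XOR → 111100011 = 483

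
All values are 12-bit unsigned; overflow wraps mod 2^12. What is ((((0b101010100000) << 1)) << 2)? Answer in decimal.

0b101010100000 = 101010100000
→ << 1 (mod 2^12) → 010101000000 = 1344
→ << 2 (mod 2^12) → 010100000000 = 1280

1280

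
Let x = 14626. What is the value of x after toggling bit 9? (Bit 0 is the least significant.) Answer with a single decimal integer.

15138

x = 0011100100100010
bit 9 is currently 0; toggle it via x ^ (1 << 9) = x ^ 512
→ 0011101100100010 = 15138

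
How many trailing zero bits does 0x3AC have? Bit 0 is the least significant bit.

0x3AC = 1110101100
Trailing zeros: 2, so the lowest set bit is bit 2 (value 4).

2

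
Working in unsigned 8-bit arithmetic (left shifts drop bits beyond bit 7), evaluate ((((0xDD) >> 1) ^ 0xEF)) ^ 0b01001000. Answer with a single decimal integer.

201

0xDD = 11011101
→ >> 1 → 01101110 = 110
0xEF = 11101111
→ ^ → 10000001 = 129
0b01001000 = 01001000
→ ^ → 11001001 = 201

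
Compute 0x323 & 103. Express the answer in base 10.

35

0x323 = 1100100011
103 = 0001100111
AND → 0000100011 = 35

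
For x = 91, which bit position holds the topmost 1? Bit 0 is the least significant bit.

6

91 = 1011011
The topmost 1 is at position 6 (since 2^6 = 64 ≤ 91 < 128).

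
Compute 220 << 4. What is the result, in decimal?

220 = 000011011100
shift left by 4 → 110111000000 = 3520
(equivalently, 220 × 2^4 = 220 × 16)

3520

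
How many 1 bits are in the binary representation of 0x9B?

0x9B = 10011011
Count the 1s: 1 + 1 + 1 + 1 + 1 = 5

5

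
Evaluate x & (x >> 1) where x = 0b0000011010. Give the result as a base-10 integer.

x = 11010 = 26
x>>1 = 01101
AND  = 01000 = 8
(x & (x >> 1) has a 1 wherever x has two consecutive 1 bits.)

8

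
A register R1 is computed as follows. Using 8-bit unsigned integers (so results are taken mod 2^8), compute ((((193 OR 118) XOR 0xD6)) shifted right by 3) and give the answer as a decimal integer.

4

193 = 11000001
118 = 01110110
→ OR → 11110111 = 247
0xD6 = 11010110
→ XOR → 00100001 = 33
→ shifted right by 3 → 00000100 = 4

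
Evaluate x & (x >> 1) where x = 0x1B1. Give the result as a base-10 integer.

x = 110110001 = 433
x>>1 = 011011000
AND  = 010010000 = 144
(x & (x >> 1) has a 1 wherever x has two consecutive 1 bits.)

144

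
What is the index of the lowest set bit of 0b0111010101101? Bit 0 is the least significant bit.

0b0111010101101 = 111010101101
Trailing zeros: 0, so the lowest set bit is bit 0 (value 1).

0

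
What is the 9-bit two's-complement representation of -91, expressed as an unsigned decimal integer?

91 in 9 bits: 001011011
Invert: 110100100
Add 1:  110100101 = 421
(Check: 2^9 - 91 = 512 - 91 = 421.)

421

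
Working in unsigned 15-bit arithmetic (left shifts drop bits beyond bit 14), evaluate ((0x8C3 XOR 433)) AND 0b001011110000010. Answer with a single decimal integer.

0x8C3 = 000100011000011
433 = 000000110110001
→ XOR → 000100101110010 = 2418
0b001011110000010 = 001011110000010
→ AND → 000000100000010 = 258

258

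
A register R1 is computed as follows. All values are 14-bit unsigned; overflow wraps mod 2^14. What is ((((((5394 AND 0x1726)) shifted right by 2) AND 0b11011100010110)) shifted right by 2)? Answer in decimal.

5394 = 01010100010010
0x1726 = 01011100100110
→ AND → 01010100000010 = 5378
→ shifted right by 2 → 00010101000000 = 1344
0b11011100010110 = 11011100010110
→ AND → 00010100000000 = 1280
→ shifted right by 2 → 00000101000000 = 320

320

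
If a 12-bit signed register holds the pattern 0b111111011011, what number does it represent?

pattern = 111111011011 (MSB is 1 ⇒ negative)
Invert: 000000100100, add 1 → 000000100101 = 37, so the value is -37.
(Equivalently: 4059 - 2^12 = 4059 - 4096 = -37.)

-37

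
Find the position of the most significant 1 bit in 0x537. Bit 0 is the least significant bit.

0x537 = 10100110111
The topmost 1 is at position 10 (since 2^10 = 1024 ≤ 1335 < 2048).

10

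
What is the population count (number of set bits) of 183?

6

183 = 10110111
Count the 1s: 1 + 1 + 1 + 1 + 1 + 1 = 6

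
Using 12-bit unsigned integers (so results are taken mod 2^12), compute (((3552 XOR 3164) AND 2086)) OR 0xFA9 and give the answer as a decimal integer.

3552 = 110111100000
3164 = 110001011100
→ XOR → 000110111100 = 444
2086 = 100000100110
→ AND → 000000100100 = 36
0xFA9 = 111110101001
→ OR → 111110101101 = 4013

4013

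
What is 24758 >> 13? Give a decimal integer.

24758 = 110000010110110
shift right by 13 → 000000000000011 = 3
(equivalently, floor(24758 / 8192))

3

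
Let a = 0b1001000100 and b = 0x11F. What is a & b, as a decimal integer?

4

a = 1001000100
0x11F = 0100011111
AND → 0000000100 = 4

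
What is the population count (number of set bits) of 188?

5

188 = 10111100
Count the 1s: 1 + 1 + 1 + 1 + 1 = 5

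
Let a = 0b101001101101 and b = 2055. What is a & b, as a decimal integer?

2053

a = 101001101101
2055 = 100000000111
AND → 100000000101 = 2053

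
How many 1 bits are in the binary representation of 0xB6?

5

0xB6 = 10110110
Count the 1s: 1 + 1 + 1 + 1 + 1 = 5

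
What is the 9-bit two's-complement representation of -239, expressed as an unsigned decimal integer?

273

239 in 9 bits: 011101111
Invert: 100010000
Add 1:  100010001 = 273
(Check: 2^9 - 239 = 512 - 239 = 273.)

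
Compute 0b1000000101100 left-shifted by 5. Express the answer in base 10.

x = 000001000000101100
shift left by 5 → 100000010110000000 = 132480
(equivalently, 4140 × 2^5 = 4140 × 32)

132480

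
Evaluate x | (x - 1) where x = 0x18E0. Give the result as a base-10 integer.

x = 1100011100000 = 6368
x - 1 = 1100011011111
OR    = 1100011111111 = 6399
(x | (x - 1) sets all bits below the lowest set bit.)

6399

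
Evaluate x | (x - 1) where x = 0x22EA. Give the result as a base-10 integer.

x = 10001011101010 = 8938
x - 1 = 10001011101001
OR    = 10001011101011 = 8939
(x | (x - 1) sets all bits below the lowest set bit.)

8939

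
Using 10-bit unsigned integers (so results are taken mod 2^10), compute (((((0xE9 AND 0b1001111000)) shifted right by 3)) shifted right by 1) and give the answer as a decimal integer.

6

0xE9 = 0011101001
0b1001111000 = 1001111000
→ AND → 0001101000 = 104
→ shifted right by 3 → 0000001101 = 13
→ shifted right by 1 → 0000000110 = 6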